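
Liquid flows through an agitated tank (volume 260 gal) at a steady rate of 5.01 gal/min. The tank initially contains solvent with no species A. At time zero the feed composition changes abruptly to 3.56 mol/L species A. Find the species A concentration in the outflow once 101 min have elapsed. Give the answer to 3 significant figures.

Mass balance on the solute (V constant): V dC/dt = Q(C_in − C).
So dC/dt = (C_in − C)/τ with τ = V/Q = 260/5.01 = 51.896 min.
Integrating: C(t) = C_in + (C₀ − C_in) e^(−t/τ).
C(101) = 3.56 + (0 − 3.56)·e^(−101/51.896) = 3.56 + (-3.5600)·0.14282 = 3.0516 mol/L.

3.05 mol/L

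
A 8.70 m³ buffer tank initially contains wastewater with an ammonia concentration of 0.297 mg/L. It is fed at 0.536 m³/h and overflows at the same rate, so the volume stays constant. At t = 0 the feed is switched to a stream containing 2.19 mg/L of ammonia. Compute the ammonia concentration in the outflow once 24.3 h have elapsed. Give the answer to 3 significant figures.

Unsteady species balance (constant V, well mixed): V dC/dt = Q(C_in − C).
Time constant τ = V/Q = 8.70/0.536 = 16.231 h.
This is linear first-order; C(t) = C_in + (C₀ − C_in) e^(−t/τ).
C(24.3) = 2.19 + (0.297 − 2.19)·e^(−24.3/16.231) = 2.19 + (-1.8930)·0.22378 = 1.7664 mg/L.

1.77 mg/L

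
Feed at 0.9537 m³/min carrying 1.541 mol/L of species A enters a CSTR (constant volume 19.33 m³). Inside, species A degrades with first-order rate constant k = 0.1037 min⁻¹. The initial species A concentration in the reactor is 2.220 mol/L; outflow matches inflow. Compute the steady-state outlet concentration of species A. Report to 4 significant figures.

0.4968 mol/L

Species balance: V dC/dt = Q C_in − Q C − k V C.
At steady state: 0 = Q C_in − (Q + kV) C_ss, so C_ss = Q C_in/(Q + kV).
C_ss = 0.9537·1.541/(0.9537 + 0.1037·19.33) = 1.46965/2.95822 = 0.496803 mol/L.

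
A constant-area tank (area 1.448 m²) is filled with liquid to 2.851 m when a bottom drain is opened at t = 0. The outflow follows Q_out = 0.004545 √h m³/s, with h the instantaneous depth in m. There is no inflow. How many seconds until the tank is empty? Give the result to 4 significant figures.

With no inflow, A dh/dt = −0.004545 √h.
Separate and integrate: 2(√h − √h₀) = −(0.004545/A) t.
Set h = 0: 2√h₀ = (0.004545/A) t_empty ⇒ t_empty = 2A√h₀/0.004545.
t_empty = 2·1.448·√2.851/0.004545 = 2.89600·1.68849/0.004545 = 1075.88 s.

1076 s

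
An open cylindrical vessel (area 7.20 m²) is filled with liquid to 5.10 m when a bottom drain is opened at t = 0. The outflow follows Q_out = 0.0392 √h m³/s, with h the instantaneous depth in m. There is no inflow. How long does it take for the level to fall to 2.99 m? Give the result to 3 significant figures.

194 s

With no inflow, A dh/dt = −0.0392 √h.
This is separable: 2 d(√h)/dt = −0.0392/A, so √h = √h₀ − (0.0392/(2A)) t.
t = 2A(√h₀ − √h)/0.0392 = 2·7.20·(√5.10 − √2.99)/0.0392
  = 14.400 × (2.2583 − 1.7292) / 0.0392 = 194.38 s.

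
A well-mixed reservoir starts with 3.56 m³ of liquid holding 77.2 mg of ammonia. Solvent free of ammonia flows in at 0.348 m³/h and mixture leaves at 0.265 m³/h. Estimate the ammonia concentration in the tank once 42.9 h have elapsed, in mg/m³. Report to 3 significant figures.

Total volume: dV/dt = Q_in − Q_out = 0.083000 m³/h, so V(t) = 3.56 + 0.083000 t and V(42.9) = 7.1207 m³.
No ammonia enters, so dm/dt = −Q_out · (m/V).
Separate: dm/m = −Q_out dt/V(t) ⇒ ln(m/m₀) = −(Q_out/(Q_in−Q_out)) ln(V/V₀).
m = m₀ (V₀/V)^(Q_out/(Q_in−Q_out)) = 77.2 × (3.56/7.1207)^(3.1928) = 8.4404 mg.
C = m/V = 8.4404/7.1207 = 1.1853 mg/m³.

1.19 mg/m³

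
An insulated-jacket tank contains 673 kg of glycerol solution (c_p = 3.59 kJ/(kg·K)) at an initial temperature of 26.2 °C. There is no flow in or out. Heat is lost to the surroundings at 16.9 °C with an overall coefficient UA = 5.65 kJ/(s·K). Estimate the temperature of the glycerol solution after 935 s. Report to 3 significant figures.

17.9 °C

Heat balance on the well-mixed liquid: M c_p dT/dt = −UA(T − T_amb).
dT/dt = (T_ss − T)/τ with T_ss = T_amb = 16.900 °C, τ = M c_p/UA = 673·3.59/5.65 = 427.62 s.
Solution: T(t) = T_ss + (T₀ − T_ss) e^(−t/τ).
T(935) = 16.900 + (9.3000)·0.11231 = 17.944 °C.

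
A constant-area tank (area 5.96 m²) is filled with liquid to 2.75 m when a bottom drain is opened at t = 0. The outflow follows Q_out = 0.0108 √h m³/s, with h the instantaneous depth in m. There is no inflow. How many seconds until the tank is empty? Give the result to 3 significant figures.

1830 s

A dh/dt = −Q_out = −0.0108 √h.
Separate and integrate: 2(√h − √h₀) = −(0.0108/A) t.
Tank is empty when √h = 0: t_empty = 2A√h₀/0.0108.
t_empty = 2·5.96·√2.75/0.0108 = 11.920·1.6583/0.0108 = 1830.3 s.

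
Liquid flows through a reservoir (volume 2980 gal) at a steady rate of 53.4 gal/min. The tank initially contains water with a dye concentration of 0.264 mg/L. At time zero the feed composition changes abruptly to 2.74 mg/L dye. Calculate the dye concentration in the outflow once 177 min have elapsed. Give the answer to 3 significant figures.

2.64 mg/L

Species balance on the tank: V dC/dt = Q(C_in − C).
Time constant τ = V/Q = 2980/53.4 = 55.805 min.
C approaches C_in exponentially: C(t) = C_in + (C₀ − C_in) e^(−t/τ).
C(177) = 2.74 + (0.264 − 2.74)·e^(−177/55.805) = 2.74 + (-2.4760)·0.041930 = 2.6362 mg/L.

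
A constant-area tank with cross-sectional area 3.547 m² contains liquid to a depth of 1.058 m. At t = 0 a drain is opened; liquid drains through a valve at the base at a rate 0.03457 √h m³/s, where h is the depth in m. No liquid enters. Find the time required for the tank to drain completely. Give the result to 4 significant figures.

211.1 s

With no inflow, A dh/dt = −0.03457 √h.
This is separable: 2 d(√h)/dt = −0.03457/A, so √h = √h₀ − (0.03457/(2A)) t.
Set h = 0: 2√h₀ = (0.03457/A) t_empty ⇒ t_empty = 2A√h₀/0.03457.
t_empty = 2·3.547·√1.058/0.03457 = 7.09400·1.02859/0.03457 = 211.074 s.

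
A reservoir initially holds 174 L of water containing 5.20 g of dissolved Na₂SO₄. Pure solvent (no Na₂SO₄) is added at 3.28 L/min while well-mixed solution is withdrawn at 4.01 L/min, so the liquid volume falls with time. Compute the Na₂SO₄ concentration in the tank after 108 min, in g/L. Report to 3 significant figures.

0.00199 g/L

Let m(t) be the amount of Na₂SO₄. Volume: V(t) = V₀ + (Q_in − Q_out) t = 174 − 0.73000 t; V(108) = 95.160 L.
Species balance (pure solvent in): dm/dt = −Q_out · m/V(t).
dm/m = −Q_out dt/(V₀ − 0.73000 t); integrating gives ln(m/m₀) = −(Q_out/(Q_in−Q_out)) ln(V/V₀).
m = m₀ (V₀/V)^(Q_out/(Q_in−Q_out)) = 5.20 × (174/95.160)^(-5.4932) = 0.18892 g.
C = m/V = 0.18892/95.160 = 0.0019853 g/L.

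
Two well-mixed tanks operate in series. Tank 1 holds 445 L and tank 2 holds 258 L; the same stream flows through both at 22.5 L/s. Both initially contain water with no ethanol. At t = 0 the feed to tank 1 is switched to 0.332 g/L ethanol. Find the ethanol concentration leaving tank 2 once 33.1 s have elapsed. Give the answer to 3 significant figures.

Species balance on tank i: dCᵢ/dt = (Cᵢ₋₁ − Cᵢ)/τᵢ with τᵢ = Vᵢ/Q.
τ₁ = 445/22.5 = 19.778 s; τ₂ = 258/22.5 = 11.467 s.
Tank 1: C₁ = C_in(1 − e^(−t/τ₁)). Tank 2 (τ₁ ≠ τ₂): C₂ = C_in[1 − (τ₁ e^(−t/τ₁) − τ₂ e^(−t/τ₂))/(τ₁ − τ₂)].
At t = 33.1: e^(−t/τ₁) = 0.18757, e^(−t/τ₂) = 0.055764.
C₂ = 0.332·[1 − (19.778·0.18757 − 11.467·0.055764)/(8.3111)] = 0.332·0.63058 = 0.20935 g/L.

0.209 g/L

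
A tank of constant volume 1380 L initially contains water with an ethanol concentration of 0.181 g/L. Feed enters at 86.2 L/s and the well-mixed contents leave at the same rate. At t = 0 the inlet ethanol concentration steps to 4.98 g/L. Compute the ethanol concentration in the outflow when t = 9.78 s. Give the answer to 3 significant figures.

2.37 g/L

Species balance on the tank: V dC/dt = Q(C_in − C).
So dC/dt = (C_in − C)/τ with τ = V/Q = 1380/86.2 = 16.009 s.
C approaches C_in exponentially: C(t) = C_in + (C₀ − C_in) e^(−t/τ).
C(9.78) = 4.98 + (0.181 − 4.98)·e^(−9.78/16.009) = 4.98 + (-4.7990)·0.54286 = 2.3748 g/L.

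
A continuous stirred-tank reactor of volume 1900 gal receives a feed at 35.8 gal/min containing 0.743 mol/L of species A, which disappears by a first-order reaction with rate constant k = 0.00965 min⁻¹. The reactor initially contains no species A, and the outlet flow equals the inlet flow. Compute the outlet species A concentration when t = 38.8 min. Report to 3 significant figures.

Species balance: V dC/dt = Q C_in − Q C − k V C.
dC/dt = (Q/V) C_in − (Q/V + k) C; effective rate a = Q/V + k = 0.018842 + 0.00965 = 0.028492 min⁻¹.
C_ss = Q C_in/(Q + kV) = 0.49135 mol/L; C(t) = C_ss + (C₀ − C_ss) e^(−a t).
C(38.8) = 0.49135 + (-0.49135)·e^(−0.028492·38.8) = 0.49135 + (-0.49135)·0.33105 = 0.32869 mol/L.

0.329 mol/L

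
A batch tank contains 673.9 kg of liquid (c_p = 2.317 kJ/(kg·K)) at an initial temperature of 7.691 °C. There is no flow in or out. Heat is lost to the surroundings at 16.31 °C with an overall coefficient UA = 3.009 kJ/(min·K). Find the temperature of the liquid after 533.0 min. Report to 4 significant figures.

Lumped-capacitance energy balance: M c_p dT/dt = UA(T_amb − T).
dT/dt = (T_ss − T)/τ with T_ss = T_amb = 16.3100 °C, τ = M c_p/UA = 673.9·2.317/3.009 = 518.919 min.
Integrating: T(t) = T_ss + (T₀ − T_ss) e^(−t/τ).
T(533.0) = 16.3100 + (-8.61900)·0.358031 = 13.2241 °C.

13.22 °C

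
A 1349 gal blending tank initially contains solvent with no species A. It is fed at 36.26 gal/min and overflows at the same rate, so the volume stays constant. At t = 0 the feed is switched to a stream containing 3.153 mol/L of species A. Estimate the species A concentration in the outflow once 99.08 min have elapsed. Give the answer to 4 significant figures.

Mass balance on the solute (V constant): V dC/dt = Q(C_in − C).
So dC/dt = (C_in − C)/τ with τ = V/Q = 1349/36.26 = 37.2035 min.
C approaches C_in exponentially: C(t) = C_in + (C₀ − C_in) e^(−t/τ).
C(99.08) = 3.153 + (0 − 3.153)·e^(−99.08/37.2035) = 3.153 + (-3.15300)·0.0697256 = 2.93316 mol/L.

2.933 mol/L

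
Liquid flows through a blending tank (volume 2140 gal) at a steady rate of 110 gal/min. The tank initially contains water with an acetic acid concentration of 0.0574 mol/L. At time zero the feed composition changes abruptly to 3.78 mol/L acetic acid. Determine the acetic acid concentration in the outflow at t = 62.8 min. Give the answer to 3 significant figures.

Transient balance on the dissolved component: V dC/dt = Q(C_in − C).
So dC/dt = (C_in − C)/τ with τ = V/Q = 2140/110 = 19.455 min.
Integrating: C(t) = C_in + (C₀ − C_in) e^(−t/τ).
C(62.8) = 3.78 + (0.0574 − 3.78)·e^(−62.8/19.455) = 3.78 + (-3.7226)·0.039635 = 3.6325 mol/L.

3.63 mol/L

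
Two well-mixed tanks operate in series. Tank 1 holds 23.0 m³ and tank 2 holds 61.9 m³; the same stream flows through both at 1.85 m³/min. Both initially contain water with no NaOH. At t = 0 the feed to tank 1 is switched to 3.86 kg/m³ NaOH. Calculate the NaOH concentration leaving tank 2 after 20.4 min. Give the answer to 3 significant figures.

0.964 kg/m³

Time constants: τᵢ = Vᵢ/Q for each well-mixed tank.
τ₁ = 23.0/1.85 = 12.432 min; τ₂ = 61.9/1.85 = 33.459 min.
Solving the cascade with C₁(0)=C₂(0)=0 gives C₂(t) = C_in[1 − (τ₁ e^(−t/τ₁) − τ₂ e^(−t/τ₂))/(τ₁ − τ₂)].
At t = 20.4: e^(−t/τ₁) = 0.19381, e^(−t/τ₂) = 0.54352.
C₂ = 3.86·[1 − (12.432·0.19381 − 33.459·0.54352)/(-21.027)] = 3.86·0.24972 = 0.96390 kg/m³.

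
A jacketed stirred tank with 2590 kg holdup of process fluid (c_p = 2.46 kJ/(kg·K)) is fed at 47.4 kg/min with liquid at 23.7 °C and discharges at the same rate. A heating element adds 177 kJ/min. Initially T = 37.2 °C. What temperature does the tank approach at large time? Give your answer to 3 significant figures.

25.2 °C

M c_p dT/dt = ṁ c_p (T_in − T) + Q̇.
At steady state dT/dt = 0 ⇒ T_ss = T_in + Q̇/(ṁ c_p) = 23.7 + 177/(47.4·2.46) = 25.218 °C.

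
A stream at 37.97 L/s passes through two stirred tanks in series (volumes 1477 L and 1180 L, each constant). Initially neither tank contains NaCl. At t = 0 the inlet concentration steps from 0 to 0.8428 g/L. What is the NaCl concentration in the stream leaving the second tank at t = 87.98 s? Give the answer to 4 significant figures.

0.6036 g/L

Species balance on tank i: dCᵢ/dt = (Cᵢ₋₁ − Cᵢ)/τᵢ with τᵢ = Vᵢ/Q.
τ₁ = 1477/37.97 = 38.8991 s; τ₂ = 1180/37.97 = 31.0772 s.
Tank 1: C₁ = C_in(1 − e^(−t/τ₁)). Tank 2 (τ₁ ≠ τ₂): C₂ = C_in[1 − (τ₁ e^(−t/τ₁) − τ₂ e^(−t/τ₂))/(τ₁ − τ₂)].
At t = 87.98: e^(−t/τ₁) = 0.104168, e^(−t/τ₂) = 0.0589528.
C₂ = 0.8428·[1 − (38.8991·0.104168 − 31.0772·0.0589528)/(7.82196)] = 0.8428·0.716188 = 0.603603 g/L.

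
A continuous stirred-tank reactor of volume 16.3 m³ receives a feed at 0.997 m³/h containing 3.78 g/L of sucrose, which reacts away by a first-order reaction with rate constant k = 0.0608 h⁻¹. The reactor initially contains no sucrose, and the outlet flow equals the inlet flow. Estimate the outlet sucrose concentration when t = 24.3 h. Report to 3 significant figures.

1.80 g/L

Accumulation = in − out − consumed: V dC/dt = Q C_in − Q C − k V C.
This is linear with rate a = Q/V + k = 0.12197 h⁻¹.
C_ss = Q C_in/(Q + kV) = 1.8957 g/L; C(t) = C_ss + (C₀ − C_ss) e^(−a t).
C(24.3) = 1.8957 + (-1.8957)·e^(−0.12197·24.3) = 1.8957 + (-1.8957)·0.051624 = 1.7978 g/L.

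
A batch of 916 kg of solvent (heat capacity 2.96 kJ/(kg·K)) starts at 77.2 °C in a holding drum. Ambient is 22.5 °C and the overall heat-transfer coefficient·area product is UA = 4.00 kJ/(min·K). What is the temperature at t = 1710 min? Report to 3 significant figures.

26.9 °C

M c_p dT/dt = −UA(T − T_amb).
dT/dt = (T_ss − T)/τ with T_ss = T_amb = 22.500 °C, τ = M c_p/UA = 916·2.96/4.00 = 677.84 min.
T approaches T_ss exponentially: T(t) = T_ss + (T₀ − T_ss) e^(−t/τ).
T(1710) = 22.500 + (54.700)·0.080241 = 26.889 °C.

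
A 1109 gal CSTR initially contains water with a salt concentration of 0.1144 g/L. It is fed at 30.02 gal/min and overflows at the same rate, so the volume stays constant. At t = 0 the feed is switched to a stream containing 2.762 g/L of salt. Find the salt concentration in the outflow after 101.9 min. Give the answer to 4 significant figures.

2.594 g/L

Transient balance on the dissolved component: V dC/dt = Q(C_in − C).
So dC/dt = (C_in − C)/τ with τ = V/Q = 1109/30.02 = 36.9420 min.
C approaches C_in exponentially: C(t) = C_in + (C₀ − C_in) e^(−t/τ).
C(101.9) = 2.762 + (0.1144 − 2.762)·e^(−101.9/36.9420) = 2.762 + (-2.64760)·0.0633947 = 2.59416 g/L.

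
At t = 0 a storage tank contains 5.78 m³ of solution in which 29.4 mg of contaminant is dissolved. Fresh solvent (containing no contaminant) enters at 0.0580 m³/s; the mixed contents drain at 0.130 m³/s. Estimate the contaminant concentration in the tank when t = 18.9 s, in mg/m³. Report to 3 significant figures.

4.10 mg/m³

Let m(t) be the amount of contaminant. Volume: V(t) = V₀ + (Q_in − Q_out) t = 5.78 − 0.072000 t; V(18.9) = 4.4192 m³.
No contaminant enters, so dm/dt = −Q_out · (m/V).
Separate: dm/m = −Q_out dt/V(t) ⇒ ln(m/m₀) = −(Q_out/(Q_in−Q_out)) ln(V/V₀).
m = m₀ (V₀/V)^(Q_out/(Q_in−Q_out)) = 29.4 × (5.78/4.4192)^(-1.8056) = 18.107 mg.
C = m/V = 18.107/4.4192 = 4.0974 mg/m³.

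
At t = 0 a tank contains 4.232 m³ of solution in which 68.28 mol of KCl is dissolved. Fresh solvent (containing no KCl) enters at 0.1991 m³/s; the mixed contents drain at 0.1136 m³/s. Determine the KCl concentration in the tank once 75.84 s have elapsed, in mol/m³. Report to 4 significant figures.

1.854 mol/m³

Total volume: dV/dt = Q_in − Q_out = 0.0855000 m³/s, so V(t) = 4.232 + 0.0855000 t and V(75.84) = 10.7163 m³.
Solute balance: dm/dt = 0 − Q_out C = −Q_out m/V(t).
Separate: dm/m = −Q_out dt/V(t) ⇒ ln(m/m₀) = −(Q_out/(Q_in−Q_out)) ln(V/V₀).
m = m₀ (V₀/V)^(Q_out/(Q_in−Q_out)) = 68.28 × (4.232/10.7163)^(1.32865) = 19.8692 mol.
C = m/V = 19.8692/10.7163 = 1.85411 mol/m³.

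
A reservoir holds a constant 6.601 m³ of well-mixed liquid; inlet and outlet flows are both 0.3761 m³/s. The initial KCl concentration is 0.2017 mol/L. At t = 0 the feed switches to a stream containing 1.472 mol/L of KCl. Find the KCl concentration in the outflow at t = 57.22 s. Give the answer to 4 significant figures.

Mass balance on the solute (V constant): V dC/dt = Q(C_in − C).
So dC/dt = (C_in − C)/τ with τ = V/Q = 6.601/0.3761 = 17.5512 s.
This is linear first-order; C(t) = C_in + (C₀ − C_in) e^(−t/τ).
C(57.22) = 1.472 + (0.2017 − 1.472)·e^(−57.22/17.5512) = 1.472 + (-1.27030)·0.0383815 = 1.42324 mol/L.

1.423 mol/L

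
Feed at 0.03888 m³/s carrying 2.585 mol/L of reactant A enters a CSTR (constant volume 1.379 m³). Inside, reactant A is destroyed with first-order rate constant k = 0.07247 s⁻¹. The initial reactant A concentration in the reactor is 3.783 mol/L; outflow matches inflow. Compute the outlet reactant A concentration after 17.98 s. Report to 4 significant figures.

1.225 mol/L

V dC/dt = Q(C_in − C) − k V C.
dC/dt = (Q/V) C_in − (Q/V + k) C; effective rate a = Q/V + k = 0.0281943 + 0.07247 = 0.100664 s⁻¹.
C_ss = Q C_in/(Q + kV) = 0.724014 mol/L; C(t) = C_ss + (C₀ − C_ss) e^(−a t).
C(17.98) = 0.724014 + (3.05899)·e^(−0.100664·17.98) = 0.724014 + (3.05899)·0.163663 = 1.22466 mol/L.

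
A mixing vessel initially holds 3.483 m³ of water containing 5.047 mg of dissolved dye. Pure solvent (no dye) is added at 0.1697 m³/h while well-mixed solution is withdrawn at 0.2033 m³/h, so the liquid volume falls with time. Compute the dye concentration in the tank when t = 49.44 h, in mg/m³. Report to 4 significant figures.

Total volume: dV/dt = Q_in − Q_out = -0.0336000 m³/h, so V(t) = 3.483 − 0.0336000 t and V(49.44) = 1.82182 m³.
Species balance (pure solvent in): dm/dt = −Q_out · m/V(t).
Separate: dm/m = −Q_out dt/V(t) ⇒ ln(m/m₀) = −(Q_out/(Q_in−Q_out)) ln(V/V₀).
m = m₀ (V₀/V)^(Q_out/(Q_in−Q_out)) = 5.047 × (3.483/1.82182)^(-6.05060) = 0.100023 mg.
C = m/V = 0.100023/1.82182 = 0.0549029 mg/m³.

0.05490 mg/m³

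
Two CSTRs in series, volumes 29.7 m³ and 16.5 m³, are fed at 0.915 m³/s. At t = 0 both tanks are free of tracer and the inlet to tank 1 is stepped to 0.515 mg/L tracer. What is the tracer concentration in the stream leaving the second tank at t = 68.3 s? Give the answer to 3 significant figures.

Time constants: τᵢ = Vᵢ/Q for each well-mixed tank.
τ₁ = 29.7/0.915 = 32.459 s; τ₂ = 16.5/0.915 = 18.033 s.
Tank 1: C₁ = C_in(1 − e^(−t/τ₁)). Tank 2 (τ₁ ≠ τ₂): C₂ = C_in[1 − (τ₁ e^(−t/τ₁) − τ₂ e^(−t/τ₂))/(τ₁ − τ₂)].
At t = 68.3: e^(−t/τ₁) = 0.12194, e^(−t/τ₂) = 0.022651.
C₂ = 0.515·[1 − (32.459·0.12194 − 18.033·0.022651)/(14.426)] = 0.515·0.75394 = 0.38828 mg/L.

0.388 mg/L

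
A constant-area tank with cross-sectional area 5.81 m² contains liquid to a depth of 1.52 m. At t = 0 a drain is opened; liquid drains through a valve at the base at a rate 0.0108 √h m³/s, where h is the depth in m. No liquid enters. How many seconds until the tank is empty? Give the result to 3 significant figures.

1330 s

Accumulation of liquid (constant cross-section A): A dh/dt = −0.0108 √h.
Separate and integrate: 2(√h − √h₀) = −(0.0108/A) t.
Tank is empty when √h = 0: t_empty = 2A√h₀/0.0108.
t_empty = 2·5.81·√1.52/0.0108 = 11.620·1.2329/0.0108 = 1326.5 s.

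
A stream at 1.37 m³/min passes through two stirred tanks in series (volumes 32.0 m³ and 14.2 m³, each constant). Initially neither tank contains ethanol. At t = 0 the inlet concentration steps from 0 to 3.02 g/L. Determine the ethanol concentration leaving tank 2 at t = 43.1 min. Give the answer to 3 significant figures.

Species balance on tank i: dCᵢ/dt = (Cᵢ₋₁ − Cᵢ)/τᵢ with τᵢ = Vᵢ/Q.
τ₁ = 32.0/1.37 = 23.358 min; τ₂ = 14.2/1.37 = 10.365 min.
Solving the cascade with C₁(0)=C₂(0)=0 gives C₂(t) = C_in[1 − (τ₁ e^(−t/τ₁) − τ₂ e^(−t/τ₂))/(τ₁ − τ₂)].
At t = 43.1: e^(−t/τ₁) = 0.15799, e^(−t/τ₂) = 0.015635.
C₂ = 3.02·[1 − (23.358·0.15799 − 10.365·0.015635)/(12.993)] = 3.02·0.72844 = 2.1999 g/L.

2.20 g/L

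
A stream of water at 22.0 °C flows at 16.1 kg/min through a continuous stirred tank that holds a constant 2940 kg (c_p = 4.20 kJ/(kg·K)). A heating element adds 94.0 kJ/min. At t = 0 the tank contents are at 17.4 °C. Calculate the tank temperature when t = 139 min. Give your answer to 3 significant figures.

M c_p dT/dt = ṁ c_p (T_in − T) + Q̇.
Rearrange: dT/dt = (T_ss − T)/τ with τ = M/ṁ = 182.61 min and T_ss = T_in + Q̇/(ṁ c_p) = 23.390 °C.
T approaches T_ss exponentially: T(t) = T_ss + (T₀ − T_ss) e^(−t/τ).
T(139) = 23.390 + (-5.9901)·e^(−139/182.61) = 23.390 + (-5.9901)·0.46711 = 20.592 °C.

20.6 °C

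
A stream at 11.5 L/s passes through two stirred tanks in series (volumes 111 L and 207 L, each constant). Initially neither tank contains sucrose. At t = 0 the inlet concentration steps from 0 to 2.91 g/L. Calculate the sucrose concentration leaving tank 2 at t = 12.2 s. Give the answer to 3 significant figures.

0.675 g/L

Each tank obeys Vᵢ dCᵢ/dt = Q(Cᵢ₋₁ − Cᵢ), so τᵢ = Vᵢ/Q.
τ₁ = 111/11.5 = 9.6522 s; τ₂ = 207/11.5 = 18.000 s.
Solving the cascade with C₁(0)=C₂(0)=0 gives C₂(t) = C_in[1 − (τ₁ e^(−t/τ₁) − τ₂ e^(−t/τ₂))/(τ₁ − τ₂)].
At t = 12.2: e^(−t/τ₁) = 0.28253, e^(−t/τ₂) = 0.50774.
C₂ = 2.91·[1 − (9.6522·0.28253 − 18.000·0.50774)/(-8.3478)] = 2.91·0.23185 = 0.67470 g/L.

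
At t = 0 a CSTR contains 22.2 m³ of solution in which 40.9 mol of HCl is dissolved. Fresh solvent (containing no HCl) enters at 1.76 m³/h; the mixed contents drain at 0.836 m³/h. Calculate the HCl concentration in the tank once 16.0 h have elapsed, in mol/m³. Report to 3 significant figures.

0.697 mol/m³

Total volume: dV/dt = Q_in − Q_out = 0.92400 m³/h, so V(t) = 22.2 + 0.92400 t and V(16.0) = 36.984 m³.
Solute balance: dm/dt = 0 − Q_out C = −Q_out m/V(t).
dm/m = −Q_out dt/(V₀ + 0.92400 t); integrating gives ln(m/m₀) = −(Q_out/(Q_in−Q_out)) ln(V/V₀).
m = m₀ (V₀/V)^(Q_out/(Q_in−Q_out)) = 40.9 × (22.2/36.984)^(0.90476) = 25.773 mol.
C = m/V = 25.773/36.984 = 0.69688 mol/m³.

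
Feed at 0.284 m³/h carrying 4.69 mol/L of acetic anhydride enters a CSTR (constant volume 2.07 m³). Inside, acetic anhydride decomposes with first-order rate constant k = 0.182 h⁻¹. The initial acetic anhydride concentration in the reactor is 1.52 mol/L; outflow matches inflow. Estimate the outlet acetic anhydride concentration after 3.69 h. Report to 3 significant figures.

1.86 mol/L

Accumulation = in − out − consumed: V dC/dt = Q C_in − Q C − k V C.
dC/dt = (Q/V) C_in − (Q/V + k) C; effective rate a = Q/V + k = 0.13720 + 0.182 = 0.31920 h⁻¹.
C_ss = Q C_in/(Q + kV) = 2.0159 mol/L; C(t) = C_ss + (C₀ − C_ss) e^(−a t).
C(3.69) = 2.0159 + (-0.49586)·e^(−0.31920·3.69) = 2.0159 + (-0.49586)·0.30794 = 1.8632 mol/L.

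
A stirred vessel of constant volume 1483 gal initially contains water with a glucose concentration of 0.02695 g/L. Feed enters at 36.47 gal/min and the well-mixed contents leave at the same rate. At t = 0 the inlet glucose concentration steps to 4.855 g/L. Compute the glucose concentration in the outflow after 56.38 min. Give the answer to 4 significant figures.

Accumulation = in − out for the solute gives V dC/dt = Q(C_in − C).
So dC/dt = (C_in − C)/τ with τ = V/Q = 1483/36.47 = 40.6636 min.
C approaches C_in exponentially: C(t) = C_in + (C₀ − C_in) e^(−t/τ).
C(56.38) = 4.855 + (0.02695 − 4.855)·e^(−56.38/40.6636) = 4.855 + (-4.82805)·0.249949 = 3.64823 g/L.

3.648 g/L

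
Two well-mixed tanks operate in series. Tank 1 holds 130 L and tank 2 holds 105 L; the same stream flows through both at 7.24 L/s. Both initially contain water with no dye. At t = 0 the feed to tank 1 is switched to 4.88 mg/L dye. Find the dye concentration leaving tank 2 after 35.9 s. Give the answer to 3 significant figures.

Species balance on tank i: dCᵢ/dt = (Cᵢ₋₁ − Cᵢ)/τᵢ with τᵢ = Vᵢ/Q.
τ₁ = 130/7.24 = 17.956 s; τ₂ = 105/7.24 = 14.503 s.
Tank 1: C₁ = C_in(1 − e^(−t/τ₁)). Tank 2 (τ₁ ≠ τ₂): C₂ = C_in[1 − (τ₁ e^(−t/τ₁) − τ₂ e^(−t/τ₂))/(τ₁ − τ₂)].
At t = 35.9: e^(−t/τ₁) = 0.13542, e^(−t/τ₂) = 0.084130.
C₂ = 4.88·[1 − (17.956·0.13542 − 14.503·0.084130)/(3.4530)] = 4.88·0.64915 = 3.1678 mg/L.

3.17 mg/L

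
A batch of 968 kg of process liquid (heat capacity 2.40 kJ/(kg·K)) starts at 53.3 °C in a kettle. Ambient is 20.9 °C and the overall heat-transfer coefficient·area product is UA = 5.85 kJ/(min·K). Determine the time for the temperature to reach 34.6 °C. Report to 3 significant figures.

Lumped-capacitance energy balance: M c_p dT/dt = UA(T_amb − T).
τ = M c_p/UA = 397.13 min; T_ss = T_amb = 20.900 °C.
T(t) = T_ss + (T₀ − T_ss)e^(−t/τ); set T = 34.6:
t = −τ ln[(T − T_ss)/(T₀ − T_ss)] = −397.13 · ln(0.42284) = 341.83 min.

342 min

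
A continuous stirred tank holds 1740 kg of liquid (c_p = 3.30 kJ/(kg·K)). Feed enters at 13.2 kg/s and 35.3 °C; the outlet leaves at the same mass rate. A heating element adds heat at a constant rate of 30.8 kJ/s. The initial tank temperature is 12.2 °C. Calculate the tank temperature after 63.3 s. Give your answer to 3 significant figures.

21.3 °C

M c_p dT/dt = ṁ c_p (T_in − T) + Q̇.
Rearrange: dT/dt = (T_ss − T)/τ with τ = M/ṁ = 131.82 s and T_ss = T_in + Q̇/(ṁ c_p) = 36.007 °C.
This is linear first-order; T(t) = T_ss + (T₀ − T_ss) e^(−t/τ).
T(63.3) = 36.007 + (-23.807)·e^(−63.3/131.82) = 36.007 + (-23.807)·0.61866 = 21.279 °C.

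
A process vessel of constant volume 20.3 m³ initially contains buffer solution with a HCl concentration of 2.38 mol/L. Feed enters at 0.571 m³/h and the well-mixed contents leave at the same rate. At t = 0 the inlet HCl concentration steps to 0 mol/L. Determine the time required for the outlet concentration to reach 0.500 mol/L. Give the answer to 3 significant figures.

55.5 h

Species balance: V dC/dt = Q(C_in − C) ⇒ τ = V/Q = 35.552 h.
C(t) = C_in + (C₀ − C_in) e^(−t/τ). Set C = 0.500 and solve for t:
e^(−t/τ) = (C − C_in)/(C₀ − C_in) = (0.500 − 0)/(2.38 − 0) = 0.21008
t = −τ ln(…) = 35.552 × 1.5602 = 55.469 h.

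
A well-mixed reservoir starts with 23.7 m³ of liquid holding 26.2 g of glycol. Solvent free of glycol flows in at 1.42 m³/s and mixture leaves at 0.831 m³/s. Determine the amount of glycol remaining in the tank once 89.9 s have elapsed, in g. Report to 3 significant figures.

5.00 g

Let m(t) be the amount of glycol. Volume: V(t) = V₀ + (Q_in − Q_out) t = 23.7 + 0.58900 t; V(89.9) = 76.651 m³.
Solute balance: dm/dt = 0 − Q_out C = −Q_out m/V(t).
dm/m = −Q_out dt/(V₀ + 0.58900 t); integrating gives ln(m/m₀) = −(Q_out/(Q_in−Q_out)) ln(V/V₀).
m = m₀ (V₀/V)^(Q_out/(Q_in−Q_out)) = 26.2 × (23.7/76.651)^(1.4109) = 5.0013 g.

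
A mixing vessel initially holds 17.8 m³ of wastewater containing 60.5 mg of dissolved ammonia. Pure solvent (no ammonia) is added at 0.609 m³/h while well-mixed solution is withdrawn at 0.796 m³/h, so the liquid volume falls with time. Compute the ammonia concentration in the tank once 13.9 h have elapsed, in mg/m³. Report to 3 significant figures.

2.03 mg/m³

Let m(t) be the amount of ammonia. Volume: V(t) = V₀ + (Q_in − Q_out) t = 17.8 − 0.18700 t; V(13.9) = 15.201 m³.
Solute balance: dm/dt = 0 − Q_out C = −Q_out m/V(t).
Separate: dm/m = −Q_out dt/V(t) ⇒ ln(m/m₀) = −(Q_out/(Q_in−Q_out)) ln(V/V₀).
m = m₀ (V₀/V)^(Q_out/(Q_in−Q_out)) = 60.5 × (17.8/15.201)^(-4.2567) = 30.898 mg.
C = m/V = 30.898/15.201 = 2.0327 mg/m³.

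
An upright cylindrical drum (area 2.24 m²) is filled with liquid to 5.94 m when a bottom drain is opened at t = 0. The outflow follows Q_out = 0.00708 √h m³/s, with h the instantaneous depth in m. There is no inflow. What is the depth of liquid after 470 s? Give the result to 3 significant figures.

2.87 m

Mass balance (ρ constant): A dh/dt = −0.00708 √h.
∫ h^(−1/2) dh = −(0.00708/A) ∫ dt, giving 2√h = 2√h₀ − (0.00708/A) t.
√h = √5.94 − 0.00708·470/(2·2.24) = 2.4372 − 0.74277 = 1.6944.
h = 1.6944² = 2.8711 m.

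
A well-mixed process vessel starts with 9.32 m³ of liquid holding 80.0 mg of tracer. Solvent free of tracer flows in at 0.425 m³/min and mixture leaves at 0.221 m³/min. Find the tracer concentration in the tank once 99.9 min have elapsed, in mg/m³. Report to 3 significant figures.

Total volume: dV/dt = Q_in − Q_out = 0.20400 m³/min, so V(t) = 9.32 + 0.20400 t and V(99.9) = 29.700 m³.
Species balance (pure solvent in): dm/dt = −Q_out · m/V(t).
dm/m = −Q_out dt/(V₀ + 0.20400 t); integrating gives ln(m/m₀) = −(Q_out/(Q_in−Q_out)) ln(V/V₀).
m = m₀ (V₀/V)^(Q_out/(Q_in−Q_out)) = 80.0 × (9.32/29.700)^(1.0833) = 22.793 mg.
C = m/V = 22.793/29.700 = 0.76747 mg/m³.

0.767 mg/m³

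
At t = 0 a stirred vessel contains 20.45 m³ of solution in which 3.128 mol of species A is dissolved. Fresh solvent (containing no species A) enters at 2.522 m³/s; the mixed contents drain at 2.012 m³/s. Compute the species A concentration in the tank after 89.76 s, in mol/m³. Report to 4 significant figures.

0.0004580 mol/m³

Total volume: dV/dt = Q_in − Q_out = 0.510000 m³/s, so V(t) = 20.45 + 0.510000 t and V(89.76) = 66.2276 m³.
Species balance (pure solvent in): dm/dt = −Q_out · m/V(t).
dm/m = −Q_out dt/(V₀ + 0.510000 t); integrating gives ln(m/m₀) = −(Q_out/(Q_in−Q_out)) ln(V/V₀).
m = m₀ (V₀/V)^(Q_out/(Q_in−Q_out)) = 3.128 × (20.45/66.2276)^(3.94510) = 0.0303321 mol.
C = m/V = 0.0303321/66.2276 = 0.000457998 mol/m³.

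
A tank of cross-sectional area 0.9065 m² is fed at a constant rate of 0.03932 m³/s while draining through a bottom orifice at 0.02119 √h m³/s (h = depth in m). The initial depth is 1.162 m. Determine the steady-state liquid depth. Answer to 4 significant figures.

Mass balance (ρ constant): A dh/dt = Q_in − 0.02119 √h. At steady state dh/dt = 0:
Q_in = 0.02119 √h_ss ⇒ √h_ss = 0.03932/0.02119 = 1.85559.
h_ss = 1.85559² = 3.44322 m. (Since h₀ = 1.162 m < h_ss, the level will rise toward this value.)

3.443 m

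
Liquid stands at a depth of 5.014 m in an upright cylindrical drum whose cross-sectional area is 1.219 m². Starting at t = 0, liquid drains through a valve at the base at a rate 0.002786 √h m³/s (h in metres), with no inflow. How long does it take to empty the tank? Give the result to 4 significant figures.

A dh/dt = −Q_out = −0.002786 √h.
This is separable: 2 d(√h)/dt = −0.002786/A, so √h = √h₀ − (0.002786/(2A)) t.
Tank is empty when √h = 0: t_empty = 2A√h₀/0.002786.
t_empty = 2·1.219·√5.014/0.002786 = 2.43800·2.23920/0.002786 = 1959.50 s.

1959 s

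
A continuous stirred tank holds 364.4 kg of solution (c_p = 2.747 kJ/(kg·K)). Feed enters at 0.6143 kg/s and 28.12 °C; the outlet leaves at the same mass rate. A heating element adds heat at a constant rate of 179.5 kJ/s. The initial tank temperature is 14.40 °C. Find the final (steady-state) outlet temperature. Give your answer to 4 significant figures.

M c_p dT/dt = ṁ c_p (T_in − T) + Q̇.
At steady state dT/dt = 0 ⇒ T_ss = T_in + Q̇/(ṁ c_p) = 28.12 + 179.5/(0.6143·2.747) = 134.491 °C.

134.5 °C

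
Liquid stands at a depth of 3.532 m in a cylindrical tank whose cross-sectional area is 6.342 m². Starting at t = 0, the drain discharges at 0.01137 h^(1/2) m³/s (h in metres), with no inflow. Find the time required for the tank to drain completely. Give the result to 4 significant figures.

With no inflow, A dh/dt = −0.01137 √h.
Separate and integrate: 2(√h − √h₀) = −(0.01137/A) t.
Tank is empty when √h = 0: t_empty = 2A√h₀/0.01137.
t_empty = 2·6.342·√3.532/0.01137 = 12.6840·1.87936/0.01137 = 2096.55 s.

2097 s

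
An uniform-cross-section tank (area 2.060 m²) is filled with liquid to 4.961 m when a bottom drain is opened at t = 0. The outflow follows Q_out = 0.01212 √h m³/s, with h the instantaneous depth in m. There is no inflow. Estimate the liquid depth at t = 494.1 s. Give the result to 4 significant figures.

0.5988 m

With no inflow, A dh/dt = −0.01212 √h.
This is separable: 2 d(√h)/dt = −0.01212/A, so √h = √h₀ − (0.01212/(2A)) t.
√h = √4.961 − 0.01212·494.1/(2·2.060) = 2.22733 − 1.45352 = 0.773813.
h = 0.773813² = 0.598786 m.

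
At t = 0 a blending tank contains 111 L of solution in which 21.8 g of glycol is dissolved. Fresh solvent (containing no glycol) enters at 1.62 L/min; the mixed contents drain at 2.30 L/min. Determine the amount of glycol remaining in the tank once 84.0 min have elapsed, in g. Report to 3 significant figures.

Let m(t) be the amount of glycol. Volume: V(t) = V₀ + (Q_in − Q_out) t = 111 − 0.68000 t; V(84.0) = 53.880 L.
No glycol enters, so dm/dt = −Q_out · (m/V).
Separate: dm/m = −Q_out dt/V(t) ⇒ ln(m/m₀) = −(Q_out/(Q_in−Q_out)) ln(V/V₀).
m = m₀ (V₀/V)^(Q_out/(Q_in−Q_out)) = 21.8 × (111/53.880)^(-3.3824) = 1.8913 g.

1.89 g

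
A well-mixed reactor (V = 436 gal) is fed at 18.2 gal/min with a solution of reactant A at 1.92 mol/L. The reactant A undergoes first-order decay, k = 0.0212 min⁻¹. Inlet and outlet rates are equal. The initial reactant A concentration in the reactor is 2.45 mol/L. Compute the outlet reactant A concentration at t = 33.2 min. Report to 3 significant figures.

1.42 mol/L

Accumulation = in − out − consumed: V dC/dt = Q C_in − Q C − k V C.
This is linear with rate a = Q/V + k = 0.062943 min⁻¹.
C_ss = Q C_in/(Q + kV) = 1.2733 mol/L; C(t) = C_ss + (C₀ − C_ss) e^(−a t).
C(33.2) = 1.2733 + (1.1767)·e^(−0.062943·33.2) = 1.2733 + (1.1767)·0.12372 = 1.4189 mol/L.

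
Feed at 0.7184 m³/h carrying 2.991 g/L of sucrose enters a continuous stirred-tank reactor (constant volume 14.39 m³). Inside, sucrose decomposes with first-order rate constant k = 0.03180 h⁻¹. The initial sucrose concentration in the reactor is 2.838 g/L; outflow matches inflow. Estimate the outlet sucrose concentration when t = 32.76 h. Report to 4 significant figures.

V dC/dt = Q(C_in − C) − k V C.
This is linear with rate a = Q/V + k = 0.0817236 h⁻¹.
C_ss = Q C_in/(Q + kV) = 1.82715 g/L; C(t) = C_ss + (C₀ − C_ss) e^(−a t).
C(32.76) = 1.82715 + (1.01085)·e^(−0.0817236·32.76) = 1.82715 + (1.01085)·0.0687510 = 1.89665 g/L.

1.897 g/L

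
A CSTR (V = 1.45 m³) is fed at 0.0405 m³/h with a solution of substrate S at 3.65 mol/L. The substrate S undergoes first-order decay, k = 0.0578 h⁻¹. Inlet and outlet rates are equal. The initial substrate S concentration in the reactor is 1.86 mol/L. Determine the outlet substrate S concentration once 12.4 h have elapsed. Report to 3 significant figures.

1.42 mol/L

V dC/dt = Q(C_in − C) − k V C.
dC/dt = (Q/V) C_in − (Q/V + k) C; effective rate a = Q/V + k = 0.027931 + 0.0578 = 0.085731 h⁻¹.
C_ss = Q C_in/(Q + kV) = 1.1892 mol/L; C(t) = C_ss + (C₀ − C_ss) e^(−a t).
C(12.4) = 1.1892 + (0.67084)·e^(−0.085731·12.4) = 1.1892 + (0.67084)·0.34540 = 1.4209 mol/L.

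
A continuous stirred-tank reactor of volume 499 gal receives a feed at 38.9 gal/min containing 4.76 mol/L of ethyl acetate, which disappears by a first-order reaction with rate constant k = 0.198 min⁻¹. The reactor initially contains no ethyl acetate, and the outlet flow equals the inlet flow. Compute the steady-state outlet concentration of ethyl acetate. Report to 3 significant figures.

1.34 mol/L

V dC/dt = Q(C_in − C) − k V C.
At steady state: 0 = Q C_in − (Q + kV) C_ss, so C_ss = Q C_in/(Q + kV).
C_ss = 38.9·4.76/(38.9 + 0.198·499) = 185.16/137.70 = 1.3447 mol/L.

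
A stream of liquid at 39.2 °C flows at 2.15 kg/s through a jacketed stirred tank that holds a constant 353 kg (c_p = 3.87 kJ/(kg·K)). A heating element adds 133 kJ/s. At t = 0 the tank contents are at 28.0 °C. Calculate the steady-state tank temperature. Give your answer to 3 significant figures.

55.2 °C

M c_p dT/dt = ṁ c_p (T_in − T) + Q̇.
At steady state dT/dt = 0 ⇒ T_ss = T_in + Q̇/(ṁ c_p) = 39.2 + 133/(2.15·3.87) = 55.185 °C.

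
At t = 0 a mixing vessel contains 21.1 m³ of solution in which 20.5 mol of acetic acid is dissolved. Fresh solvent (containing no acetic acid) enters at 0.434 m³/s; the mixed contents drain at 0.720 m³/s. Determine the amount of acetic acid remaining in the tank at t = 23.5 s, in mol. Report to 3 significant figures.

Total volume: dV/dt = Q_in − Q_out = -0.28600 m³/s, so V(t) = 21.1 − 0.28600 t and V(23.5) = 14.379 m³.
No acetic acid enters, so dm/dt = −Q_out · (m/V).
Separate: dm/m = −Q_out dt/V(t) ⇒ ln(m/m₀) = −(Q_out/(Q_in−Q_out)) ln(V/V₀).
m = m₀ (V₀/V)^(Q_out/(Q_in−Q_out)) = 20.5 × (21.1/14.379)^(-2.5175) = 7.8065 mol.

7.81 mol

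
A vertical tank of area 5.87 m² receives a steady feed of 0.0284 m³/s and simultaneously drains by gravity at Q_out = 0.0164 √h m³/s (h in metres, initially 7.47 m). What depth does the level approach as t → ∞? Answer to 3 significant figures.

3.00 m

Level balance: A dh/dt = 0.0284 − 0.0164 √h. Setting dh/dt = 0:
Q_in = 0.0164 √h_ss ⇒ √h_ss = 0.0284/0.0164 = 1.7317.
h_ss = 1.7317² = 2.9988 m. (Since h₀ = 7.47 m > h_ss, the level will fall toward this value.)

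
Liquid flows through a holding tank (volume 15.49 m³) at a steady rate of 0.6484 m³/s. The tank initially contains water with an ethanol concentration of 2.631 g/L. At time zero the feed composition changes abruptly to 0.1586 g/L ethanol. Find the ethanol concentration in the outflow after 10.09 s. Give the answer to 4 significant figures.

Mass balance on the solute (V constant): V dC/dt = Q(C_in − C).
Time constant τ = V/Q = 15.49/0.6484 = 23.8896 s.
This is linear first-order; C(t) = C_in + (C₀ − C_in) e^(−t/τ).
C(10.09) = 0.1586 + (2.631 − 0.1586)·e^(−10.09/23.8896) = 0.1586 + (2.47240)·0.655498 = 1.77925 g/L.

1.779 g/L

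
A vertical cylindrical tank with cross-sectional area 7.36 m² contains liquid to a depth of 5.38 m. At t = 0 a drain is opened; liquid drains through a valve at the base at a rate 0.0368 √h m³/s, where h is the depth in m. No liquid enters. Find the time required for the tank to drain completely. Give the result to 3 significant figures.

928 s

A dh/dt = −Q_out = −0.0368 √h.
This is separable: 2 d(√h)/dt = −0.0368/A, so √h = √h₀ − (0.0368/(2A)) t.
Set h = 0: 2√h₀ = (0.0368/A) t_empty ⇒ t_empty = 2A√h₀/0.0368.
t_empty = 2·7.36·√5.38/0.0368 = 14.720·2.3195/0.0368 = 927.79 s.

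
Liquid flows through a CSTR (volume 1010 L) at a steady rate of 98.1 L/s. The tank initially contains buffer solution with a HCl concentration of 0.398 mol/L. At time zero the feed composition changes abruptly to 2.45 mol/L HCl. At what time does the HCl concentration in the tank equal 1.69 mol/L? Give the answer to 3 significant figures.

10.2 s

Species balance: V dC/dt = Q(C_in − C) ⇒ τ = V/Q = 10.296 s.
C(t) = C_in + (C₀ − C_in) e^(−t/τ). Set C = 1.69 and solve for t:
e^(−t/τ) = (C − C_in)/(C₀ − C_in) = (1.69 − 2.45)/(0.398 − 2.45) = 0.37037
t = −τ ln(…) = 10.296 × 0.99325 = 10.226 s.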